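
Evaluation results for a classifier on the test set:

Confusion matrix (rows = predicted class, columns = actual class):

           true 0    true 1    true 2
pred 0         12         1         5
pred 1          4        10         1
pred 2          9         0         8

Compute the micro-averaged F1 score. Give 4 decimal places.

Micro-averaging pools counts across classes: ΣTP=30, ΣFP=20, ΣFN=20.
Micro-F1 score = 2·TP/(2·TP+FP+FN) on pooled counts = 0.6000 (equals overall accuracy in single-label multiclass).

0.6000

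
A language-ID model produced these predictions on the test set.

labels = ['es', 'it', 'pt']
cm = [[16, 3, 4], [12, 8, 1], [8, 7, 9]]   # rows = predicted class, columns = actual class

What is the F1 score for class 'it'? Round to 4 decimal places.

0.4103

F1 score = 2·TP/(2·TP+FP+FN).
it: TP=8, FP=12+1=13, FN=3+7=10 → 16/39 = 0.41026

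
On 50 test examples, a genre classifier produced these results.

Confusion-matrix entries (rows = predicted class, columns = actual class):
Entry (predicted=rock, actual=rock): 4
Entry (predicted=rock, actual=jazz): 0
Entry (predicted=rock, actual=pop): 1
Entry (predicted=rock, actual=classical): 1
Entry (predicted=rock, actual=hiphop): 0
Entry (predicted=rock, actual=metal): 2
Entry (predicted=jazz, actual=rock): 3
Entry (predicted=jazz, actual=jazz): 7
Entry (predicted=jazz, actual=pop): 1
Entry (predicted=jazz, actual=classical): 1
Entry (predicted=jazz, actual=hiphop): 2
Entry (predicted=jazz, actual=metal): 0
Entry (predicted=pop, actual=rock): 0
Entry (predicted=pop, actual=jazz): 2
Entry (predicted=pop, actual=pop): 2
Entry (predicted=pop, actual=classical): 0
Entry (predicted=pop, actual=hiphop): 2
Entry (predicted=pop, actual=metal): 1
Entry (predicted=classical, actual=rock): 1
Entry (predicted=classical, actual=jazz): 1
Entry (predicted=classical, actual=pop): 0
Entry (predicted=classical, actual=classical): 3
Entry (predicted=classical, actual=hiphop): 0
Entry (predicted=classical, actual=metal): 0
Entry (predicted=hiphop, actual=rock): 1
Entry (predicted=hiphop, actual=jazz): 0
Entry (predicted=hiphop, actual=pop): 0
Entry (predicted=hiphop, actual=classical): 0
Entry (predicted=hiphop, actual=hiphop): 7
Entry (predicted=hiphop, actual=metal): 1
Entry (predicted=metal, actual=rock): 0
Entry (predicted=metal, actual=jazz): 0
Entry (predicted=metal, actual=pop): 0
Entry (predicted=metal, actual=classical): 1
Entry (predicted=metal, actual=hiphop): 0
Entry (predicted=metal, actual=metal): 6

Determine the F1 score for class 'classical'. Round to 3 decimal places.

Take TP from the diagonal, FP from the rest of the 'classical' prediction marginal, FN from the rest of the 'classical' actual marginal.
F1 score = 2·TP/(2·TP+FP+FN).
classical: TP=3, FP=1+1+0+0+0=2, FN=1+1+0+0+1=3 → 6/11 = 0.5455

0.545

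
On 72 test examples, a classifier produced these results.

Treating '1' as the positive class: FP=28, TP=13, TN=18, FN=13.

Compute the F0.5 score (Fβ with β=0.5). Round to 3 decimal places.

Fβ = (1+β²)·TP / ((1+β²)·TP + β²·FN + FP), with β²=1/4
= 1.25·13 / (1.25·13 + 0.25·13 + 28) = 0.342

0.342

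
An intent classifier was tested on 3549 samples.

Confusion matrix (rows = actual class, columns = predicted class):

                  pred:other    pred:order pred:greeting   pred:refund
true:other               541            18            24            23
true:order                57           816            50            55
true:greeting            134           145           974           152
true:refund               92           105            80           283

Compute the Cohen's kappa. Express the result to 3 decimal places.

0.638

Observed agreement pₒ = trace/N = 2614/3549 = 0.7365
Expected agreement pₑ = Σ (rowᵢ·colᵢ)/N² = (606·824 + 978·1084 + 1405·1128 + 560·513)/3549² = 0.2724
κ = (pₒ − pₑ)/(1 − pₑ) = (0.7365 − 0.2724)/(1 − 0.2724) = 0.638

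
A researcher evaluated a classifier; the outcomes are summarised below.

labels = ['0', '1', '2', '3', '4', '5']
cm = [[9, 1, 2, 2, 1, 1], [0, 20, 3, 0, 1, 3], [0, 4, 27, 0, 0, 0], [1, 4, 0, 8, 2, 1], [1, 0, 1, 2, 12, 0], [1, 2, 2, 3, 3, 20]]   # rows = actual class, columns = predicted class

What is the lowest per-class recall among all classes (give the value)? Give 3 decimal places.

0.500

Per-class recall (TP/(TP+FN)):
  0: TP=9, FN=1+2+2+1+1=7 → 9/16 = 0.5625
  1: TP=20, FN=0+3+0+1+3=7 → 20/27 = 0.7407
  2: TP=27, FN=0+4+0+0+0=4 → 27/31 = 0.8710
  3: TP=8, FN=1+4+0+2+1=8 → 8/16 = 0.5000
  4: TP=12, FN=1+0+1+2+0=4 → 12/16 = 0.7500
  5: TP=20, FN=1+2+2+3+3=11 → 20/31 = 0.6452
Lowest is class '3' with recall = 0.500.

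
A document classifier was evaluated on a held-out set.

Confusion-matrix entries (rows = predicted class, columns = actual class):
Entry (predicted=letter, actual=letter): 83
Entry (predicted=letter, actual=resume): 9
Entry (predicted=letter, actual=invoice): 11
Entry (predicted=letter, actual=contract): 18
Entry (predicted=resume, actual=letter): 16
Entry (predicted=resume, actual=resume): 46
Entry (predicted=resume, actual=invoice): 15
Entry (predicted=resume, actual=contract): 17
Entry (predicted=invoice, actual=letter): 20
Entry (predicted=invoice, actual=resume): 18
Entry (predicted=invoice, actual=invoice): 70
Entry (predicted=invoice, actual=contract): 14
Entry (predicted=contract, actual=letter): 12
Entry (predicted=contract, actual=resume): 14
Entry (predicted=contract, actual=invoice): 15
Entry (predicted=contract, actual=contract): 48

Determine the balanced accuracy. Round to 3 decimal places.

0.572

Balanced accuracy = mean of per-class recall.
  letter: recall = 83/131 = 0.6336
  resume: recall = 46/87 = 0.5287
  invoice: recall = 70/111 = 0.6306
  contract: recall = 48/97 = 0.4948
Mean = (0.6336 + 0.5287 + 0.6306 + 0.4948) / 4 = 0.572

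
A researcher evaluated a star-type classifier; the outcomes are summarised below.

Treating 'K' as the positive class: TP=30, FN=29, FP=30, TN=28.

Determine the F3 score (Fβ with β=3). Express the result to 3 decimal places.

0.508

Fβ = (1+β²)·TP / ((1+β²)·TP + β²·FN + FP), with β²=9
= 10·30 / (10·30 + 9·29 + 30) = 0.508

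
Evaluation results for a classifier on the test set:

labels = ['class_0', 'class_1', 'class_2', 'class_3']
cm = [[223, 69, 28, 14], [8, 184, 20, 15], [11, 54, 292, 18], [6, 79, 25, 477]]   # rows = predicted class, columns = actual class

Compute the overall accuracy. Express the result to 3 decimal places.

Accuracy = trace / total = (223+184+292+477=1176) / 1523 = 1176/1523 = 0.772

0.772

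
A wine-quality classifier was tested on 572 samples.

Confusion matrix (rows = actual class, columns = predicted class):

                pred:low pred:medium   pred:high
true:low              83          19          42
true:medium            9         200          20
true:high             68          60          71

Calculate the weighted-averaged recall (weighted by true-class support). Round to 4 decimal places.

0.6189

Per-class recall (TP/(TP+FN)):
  low: TP=83, FN=19+42=61 → 83/144 = 0.57639
  medium: TP=200, FN=9+20=29 → 200/229 = 0.87336
  high: TP=71, FN=68+60=128 → 71/199 = 0.35678
Weighted-recall = Σ (supportᵢ/N)·recallᵢ with N=572: (144/572)·0.57639 + (229/572)·0.87336 + (199/572)·0.35678 = 0.6189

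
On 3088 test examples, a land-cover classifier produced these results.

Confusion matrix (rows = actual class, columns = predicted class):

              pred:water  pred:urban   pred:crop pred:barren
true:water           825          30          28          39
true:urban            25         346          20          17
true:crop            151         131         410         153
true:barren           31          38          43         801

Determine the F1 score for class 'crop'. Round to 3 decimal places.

Take TP from the diagonal, FP from the rest of the 'crop' prediction marginal, FN from the rest of the 'crop' actual marginal.
F1 score = 2·TP/(2·TP+FP+FN).
crop: TP=410, FP=28+20+43=91, FN=151+131+153=435 → 820/1346 = 0.6092

0.609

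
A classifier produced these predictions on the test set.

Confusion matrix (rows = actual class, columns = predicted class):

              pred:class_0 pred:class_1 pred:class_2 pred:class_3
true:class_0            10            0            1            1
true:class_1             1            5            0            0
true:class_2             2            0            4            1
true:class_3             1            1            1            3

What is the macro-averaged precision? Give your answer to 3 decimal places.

0.704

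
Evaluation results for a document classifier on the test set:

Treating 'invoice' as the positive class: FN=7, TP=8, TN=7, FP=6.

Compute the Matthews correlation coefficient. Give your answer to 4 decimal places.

0.0716

MCC = (TP·TN − FP·FN) / √((TP+FP)(TP+FN)(TN+FP)(TN+FN))
Numerator = 8·7 − 6·7 = 14
Denominator = √(14·15·13·14) = √38220 = 195.4994
MCC = 14 / 195.4994 = 0.0716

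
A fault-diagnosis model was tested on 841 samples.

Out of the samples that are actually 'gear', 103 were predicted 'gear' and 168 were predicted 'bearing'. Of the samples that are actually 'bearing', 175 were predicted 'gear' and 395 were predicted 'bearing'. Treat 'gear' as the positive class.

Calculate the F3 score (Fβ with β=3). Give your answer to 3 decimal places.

Fβ = (1+β²)·TP / ((1+β²)·TP + β²·FN + FP), with β²=9
= 10·103 / (10·103 + 9·168 + 175) = 0.379

0.379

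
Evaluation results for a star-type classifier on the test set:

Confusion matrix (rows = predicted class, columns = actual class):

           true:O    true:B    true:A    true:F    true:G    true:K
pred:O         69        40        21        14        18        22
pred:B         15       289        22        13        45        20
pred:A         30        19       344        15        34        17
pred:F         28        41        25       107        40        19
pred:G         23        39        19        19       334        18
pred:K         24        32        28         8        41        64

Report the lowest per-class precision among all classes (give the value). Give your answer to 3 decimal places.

0.325

Per-class precision (TP/(TP+FP)):
  O: TP=69, FP=40+21+14+18+22=115 → 69/184 = 0.3750
  B: TP=289, FP=15+22+13+45+20=115 → 289/404 = 0.7153
  A: TP=344, FP=30+19+15+34+17=115 → 344/459 = 0.7495
  F: TP=107, FP=28+41+25+40+19=153 → 107/260 = 0.4115
  G: TP=334, FP=23+39+19+19+18=118 → 334/452 = 0.7389
  K: TP=64, FP=24+32+28+8+41=133 → 64/197 = 0.3249
Lowest is class 'K' with precision = 0.325.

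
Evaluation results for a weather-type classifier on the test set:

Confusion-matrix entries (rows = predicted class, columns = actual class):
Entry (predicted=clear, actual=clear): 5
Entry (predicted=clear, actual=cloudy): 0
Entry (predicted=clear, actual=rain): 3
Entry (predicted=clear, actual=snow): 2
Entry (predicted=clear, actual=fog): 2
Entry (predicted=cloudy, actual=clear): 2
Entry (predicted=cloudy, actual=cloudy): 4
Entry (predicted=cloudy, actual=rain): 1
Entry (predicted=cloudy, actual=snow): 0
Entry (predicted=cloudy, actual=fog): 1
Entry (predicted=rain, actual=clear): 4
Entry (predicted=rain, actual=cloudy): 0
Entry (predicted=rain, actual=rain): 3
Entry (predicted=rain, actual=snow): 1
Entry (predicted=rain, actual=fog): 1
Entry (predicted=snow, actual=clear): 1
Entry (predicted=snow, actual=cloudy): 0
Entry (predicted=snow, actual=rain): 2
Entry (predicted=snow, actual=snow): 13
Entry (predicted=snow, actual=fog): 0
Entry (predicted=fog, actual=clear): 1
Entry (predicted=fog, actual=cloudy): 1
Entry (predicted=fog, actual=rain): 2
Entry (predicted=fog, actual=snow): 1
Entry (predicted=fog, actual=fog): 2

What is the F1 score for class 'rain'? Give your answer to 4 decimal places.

One-vs-rest for 'rain': TP = diagonal; FP = other classes predicted 'rain'; FN = 'rain' predicted as other.
F1 score = 2·TP/(2·TP+FP+FN).
rain: TP=3, FP=4+0+1+1=6, FN=3+1+2+2=8 → 6/20 = 0.30000

0.3000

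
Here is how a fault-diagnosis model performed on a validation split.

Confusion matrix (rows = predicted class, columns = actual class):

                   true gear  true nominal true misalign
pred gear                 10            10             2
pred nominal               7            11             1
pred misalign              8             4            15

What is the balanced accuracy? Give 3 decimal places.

Balanced accuracy = mean of per-class recall.
  gear: recall = 10/25 = 0.4000
  nominal: recall = 11/25 = 0.4400
  misalign: recall = 15/18 = 0.8333
Mean = (0.4000 + 0.4400 + 0.8333) / 3 = 0.558

0.558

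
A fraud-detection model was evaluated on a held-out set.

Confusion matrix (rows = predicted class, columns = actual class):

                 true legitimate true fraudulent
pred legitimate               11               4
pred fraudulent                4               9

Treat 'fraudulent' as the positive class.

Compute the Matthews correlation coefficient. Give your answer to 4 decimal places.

MCC = (TP·TN − FP·FN) / √((TP+FP)(TP+FN)(TN+FP)(TN+FN))
Numerator = 9·11 − 4·4 = 83
Denominator = √(13·13·15·15) = √38025 = 195.0000
MCC = 83 / 195.0000 = 0.4256

0.4256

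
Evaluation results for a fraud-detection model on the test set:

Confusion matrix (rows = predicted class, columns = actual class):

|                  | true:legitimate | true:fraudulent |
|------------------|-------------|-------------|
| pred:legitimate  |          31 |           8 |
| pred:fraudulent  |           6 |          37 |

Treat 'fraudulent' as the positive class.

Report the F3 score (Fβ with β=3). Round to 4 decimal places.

0.8259

Fβ = (1+β²)·TP / ((1+β²)·TP + β²·FN + FP), with β²=9
= 10·37 / (10·37 + 9·8 + 6) = 0.8259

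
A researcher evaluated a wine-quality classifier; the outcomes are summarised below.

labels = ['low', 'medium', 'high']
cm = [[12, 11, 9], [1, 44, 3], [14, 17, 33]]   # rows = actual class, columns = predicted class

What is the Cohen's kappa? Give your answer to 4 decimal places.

0.4149

Observed agreement pₒ = trace/N = 89/144 = 0.61806
Expected agreement pₑ = Σ (rowᵢ·colᵢ)/N² = (32·27 + 48·72 + 64·45)/144² = 0.34722
κ = (pₒ − pₑ)/(1 − pₑ) = (0.61806 − 0.34722)/(1 − 0.34722) = 0.4149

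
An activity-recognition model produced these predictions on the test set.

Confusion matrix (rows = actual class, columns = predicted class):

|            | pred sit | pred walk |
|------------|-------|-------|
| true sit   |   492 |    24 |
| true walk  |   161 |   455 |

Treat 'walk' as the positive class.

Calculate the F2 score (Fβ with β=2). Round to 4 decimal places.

0.7730

Fβ = (1+β²)·TP / ((1+β²)·TP + β²·FN + FP), with β²=4
= 5·455 / (5·455 + 4·161 + 24) = 0.7730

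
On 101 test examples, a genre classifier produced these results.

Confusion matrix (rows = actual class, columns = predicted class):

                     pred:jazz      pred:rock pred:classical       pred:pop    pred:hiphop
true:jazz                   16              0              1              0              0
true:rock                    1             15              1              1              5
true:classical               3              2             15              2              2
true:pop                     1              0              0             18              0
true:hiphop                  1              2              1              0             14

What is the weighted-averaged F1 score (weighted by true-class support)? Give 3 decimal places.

0.768

Per-class F1 score (2·TP/(2·TP+FP+FN)):
  jazz: TP=16, FP=1+3+1+1=6, FN=0+1+0+0=1 → 32/39 = 0.8205
  rock: TP=15, FP=0+2+0+2=4, FN=1+1+1+5=8 → 30/42 = 0.7143
  classical: TP=15, FP=1+1+0+1=3, FN=3+2+2+2=9 → 30/42 = 0.7143
  pop: TP=18, FP=0+1+2+0=3, FN=1+0+0+0=1 → 36/40 = 0.9000
  hiphop: TP=14, FP=0+5+2+0=7, FN=1+2+1+0=4 → 28/39 = 0.7179
Weighted-F1 score = Σ (supportᵢ/N)·F1 scoreᵢ with N=101: (17/101)·0.8205 + (23/101)·0.7143 + (24/101)·0.7143 + (19/101)·0.9000 + (18/101)·0.7179 = 0.768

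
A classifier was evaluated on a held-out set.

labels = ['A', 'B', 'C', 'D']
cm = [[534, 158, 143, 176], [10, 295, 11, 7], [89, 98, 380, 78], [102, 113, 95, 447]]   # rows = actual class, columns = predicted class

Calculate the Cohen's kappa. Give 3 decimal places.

Observed agreement pₒ = trace/N = 1656/2736 = 0.6053
Expected agreement pₑ = Σ (rowᵢ·colᵢ)/N² = (1011·735 + 323·664 + 645·629 + 757·708)/2736² = 0.2537
κ = (pₒ − pₑ)/(1 − pₑ) = (0.6053 − 0.2537)/(1 − 0.2537) = 0.471

0.471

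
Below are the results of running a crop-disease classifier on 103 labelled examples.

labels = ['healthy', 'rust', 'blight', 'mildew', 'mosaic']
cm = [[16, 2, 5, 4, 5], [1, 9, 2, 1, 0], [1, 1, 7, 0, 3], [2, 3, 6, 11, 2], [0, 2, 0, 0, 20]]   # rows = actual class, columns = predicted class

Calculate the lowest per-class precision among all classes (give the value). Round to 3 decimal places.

0.350

Per-class precision (TP/(TP+FP)):
  healthy: TP=16, FP=1+1+2+0=4 → 16/20 = 0.8000
  rust: TP=9, FP=2+1+3+2=8 → 9/17 = 0.5294
  blight: TP=7, FP=5+2+6+0=13 → 7/20 = 0.3500
  mildew: TP=11, FP=4+1+0+0=5 → 11/16 = 0.6875
  mosaic: TP=20, FP=5+0+3+2=10 → 20/30 = 0.6667
Lowest is class 'blight' with precision = 0.350.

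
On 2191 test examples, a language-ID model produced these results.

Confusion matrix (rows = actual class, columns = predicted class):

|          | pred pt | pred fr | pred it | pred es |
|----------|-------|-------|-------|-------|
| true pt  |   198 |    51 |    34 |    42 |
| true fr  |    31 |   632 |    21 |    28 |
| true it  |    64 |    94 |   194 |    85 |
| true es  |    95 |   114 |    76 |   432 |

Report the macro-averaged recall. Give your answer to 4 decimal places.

0.6358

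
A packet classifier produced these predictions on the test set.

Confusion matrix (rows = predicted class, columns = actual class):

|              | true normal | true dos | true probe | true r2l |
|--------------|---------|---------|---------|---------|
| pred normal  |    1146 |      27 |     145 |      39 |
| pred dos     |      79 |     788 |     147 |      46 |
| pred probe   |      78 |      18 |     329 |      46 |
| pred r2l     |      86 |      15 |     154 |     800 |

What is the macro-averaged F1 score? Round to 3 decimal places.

Per-class F1 score (2·TP/(2·TP+FP+FN)):
  normal: TP=1146, FP=27+145+39=211, FN=79+78+86=243 → 2292/2746 = 0.8347
  dos: TP=788, FP=79+147+46=272, FN=27+18+15=60 → 1576/1908 = 0.8260
  probe: TP=329, FP=78+18+46=142, FN=145+147+154=446 → 658/1246 = 0.5281
  r2l: TP=800, FP=86+15+154=255, FN=39+46+46=131 → 1600/1986 = 0.8056
Macro-F1 score = mean = (0.8347 + 0.8260 + 0.5281 + 0.8056) / 4 = 0.749

0.749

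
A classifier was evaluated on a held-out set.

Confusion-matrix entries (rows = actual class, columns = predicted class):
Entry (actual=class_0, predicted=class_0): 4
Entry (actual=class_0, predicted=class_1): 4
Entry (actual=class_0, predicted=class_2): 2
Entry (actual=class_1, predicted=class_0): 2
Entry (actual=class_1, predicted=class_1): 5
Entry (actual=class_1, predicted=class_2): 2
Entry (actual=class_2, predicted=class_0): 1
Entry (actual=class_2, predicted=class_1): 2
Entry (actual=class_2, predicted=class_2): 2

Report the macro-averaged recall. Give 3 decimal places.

0.452

Per-class recall (TP/(TP+FN)):
  class_0: TP=4, FN=4+2=6 → 4/10 = 0.4000
  class_1: TP=5, FN=2+2=4 → 5/9 = 0.5556
  class_2: TP=2, FN=1+2=3 → 2/5 = 0.4000
Macro-recall = mean = (0.4000 + 0.5556 + 0.4000) / 3 = 0.452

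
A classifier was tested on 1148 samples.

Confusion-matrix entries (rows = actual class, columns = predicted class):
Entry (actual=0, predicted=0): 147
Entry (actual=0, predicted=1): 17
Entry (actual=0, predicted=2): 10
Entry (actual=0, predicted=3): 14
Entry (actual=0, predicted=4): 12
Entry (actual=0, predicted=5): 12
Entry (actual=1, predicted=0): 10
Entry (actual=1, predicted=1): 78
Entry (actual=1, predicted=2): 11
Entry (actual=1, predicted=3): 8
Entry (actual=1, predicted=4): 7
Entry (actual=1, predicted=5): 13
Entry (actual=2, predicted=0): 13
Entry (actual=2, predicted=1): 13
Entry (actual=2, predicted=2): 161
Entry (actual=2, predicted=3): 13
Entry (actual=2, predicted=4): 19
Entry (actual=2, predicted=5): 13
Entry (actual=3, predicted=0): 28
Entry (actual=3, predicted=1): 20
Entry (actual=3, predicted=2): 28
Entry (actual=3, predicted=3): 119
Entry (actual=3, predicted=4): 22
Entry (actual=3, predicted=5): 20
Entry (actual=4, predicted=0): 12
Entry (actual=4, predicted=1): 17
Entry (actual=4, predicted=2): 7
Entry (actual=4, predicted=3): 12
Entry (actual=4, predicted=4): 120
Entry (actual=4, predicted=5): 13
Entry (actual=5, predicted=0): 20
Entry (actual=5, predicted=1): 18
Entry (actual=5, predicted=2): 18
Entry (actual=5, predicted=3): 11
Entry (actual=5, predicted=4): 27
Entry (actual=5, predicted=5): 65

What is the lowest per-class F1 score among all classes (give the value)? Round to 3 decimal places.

0.441

Per-class F1 score (2·TP/(2·TP+FP+FN)):
  0: TP=147, FP=10+13+28+12+20=83, FN=17+10+14+12+12=65 → 294/442 = 0.6652
  1: TP=78, FP=17+13+20+17+18=85, FN=10+11+8+7+13=49 → 156/290 = 0.5379
  2: TP=161, FP=10+11+28+7+18=74, FN=13+13+13+19+13=71 → 322/467 = 0.6895
  3: TP=119, FP=14+8+13+12+11=58, FN=28+20+28+22+20=118 → 238/414 = 0.5749
  4: TP=120, FP=12+7+19+22+27=87, FN=12+17+7+12+13=61 → 240/388 = 0.6186
  5: TP=65, FP=12+13+13+20+13=71, FN=20+18+18+11+27=94 → 130/295 = 0.4407
Lowest is class '5' with F1 score = 0.441.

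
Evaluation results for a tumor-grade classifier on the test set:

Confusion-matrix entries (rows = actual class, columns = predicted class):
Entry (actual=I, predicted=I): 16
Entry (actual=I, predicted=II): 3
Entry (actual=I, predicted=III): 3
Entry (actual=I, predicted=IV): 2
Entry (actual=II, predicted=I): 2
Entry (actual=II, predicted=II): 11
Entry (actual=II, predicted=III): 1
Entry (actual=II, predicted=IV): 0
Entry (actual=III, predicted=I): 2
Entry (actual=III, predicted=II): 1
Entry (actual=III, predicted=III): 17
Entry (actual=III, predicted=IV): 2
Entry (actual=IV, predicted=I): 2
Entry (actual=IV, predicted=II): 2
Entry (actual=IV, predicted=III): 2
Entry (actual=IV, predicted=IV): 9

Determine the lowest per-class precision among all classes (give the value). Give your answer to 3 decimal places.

0.647

Per-class precision (TP/(TP+FP)):
  I: TP=16, FP=2+2+2=6 → 16/22 = 0.7273
  II: TP=11, FP=3+1+2=6 → 11/17 = 0.6471
  III: TP=17, FP=3+1+2=6 → 17/23 = 0.7391
  IV: TP=9, FP=2+0+2=4 → 9/13 = 0.6923
Lowest is class 'II' with precision = 0.647.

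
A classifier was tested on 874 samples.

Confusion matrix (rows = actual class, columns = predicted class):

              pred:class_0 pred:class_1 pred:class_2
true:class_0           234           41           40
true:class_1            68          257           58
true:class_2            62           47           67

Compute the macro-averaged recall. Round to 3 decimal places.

0.598

Per-class recall (TP/(TP+FN)):
  class_0: TP=234, FN=41+40=81 → 234/315 = 0.7429
  class_1: TP=257, FN=68+58=126 → 257/383 = 0.6710
  class_2: TP=67, FN=62+47=109 → 67/176 = 0.3807
Macro-recall = mean = (0.7429 + 0.6710 + 0.3807) / 3 = 0.598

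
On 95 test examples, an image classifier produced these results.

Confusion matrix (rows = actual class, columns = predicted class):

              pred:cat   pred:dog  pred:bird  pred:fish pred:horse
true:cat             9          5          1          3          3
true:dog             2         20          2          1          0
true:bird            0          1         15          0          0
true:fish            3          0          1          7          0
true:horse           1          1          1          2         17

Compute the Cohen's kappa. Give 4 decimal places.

0.6404

Observed agreement pₒ = trace/N = 68/95 = 0.71579
Expected agreement pₑ = Σ (rowᵢ·colᵢ)/N² = (21·15 + 25·27 + 16·20 + 11·13 + 22·20)/95² = 0.20975
κ = (pₒ − pₑ)/(1 − pₑ) = (0.71579 − 0.20975)/(1 − 0.20975) = 0.6404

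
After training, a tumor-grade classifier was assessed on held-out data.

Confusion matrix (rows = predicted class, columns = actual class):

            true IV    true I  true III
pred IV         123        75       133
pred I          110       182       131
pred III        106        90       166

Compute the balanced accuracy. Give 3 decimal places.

Balanced accuracy = mean of per-class recall.
  IV: recall = 123/339 = 0.3628
  I: recall = 182/347 = 0.5245
  III: recall = 166/430 = 0.3860
Mean = (0.3628 + 0.5245 + 0.3860) / 3 = 0.424

0.424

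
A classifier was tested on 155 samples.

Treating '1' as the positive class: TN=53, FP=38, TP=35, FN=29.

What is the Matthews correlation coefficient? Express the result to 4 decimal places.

MCC = (TP·TN − FP·FN) / √((TP+FP)(TP+FN)(TN+FP)(TN+FN))
Numerator = 35·53 − 38·29 = 753
Denominator = √(73·64·91·82) = √34862464 = 5904.4444
MCC = 753 / 5904.4444 = 0.1275

0.1275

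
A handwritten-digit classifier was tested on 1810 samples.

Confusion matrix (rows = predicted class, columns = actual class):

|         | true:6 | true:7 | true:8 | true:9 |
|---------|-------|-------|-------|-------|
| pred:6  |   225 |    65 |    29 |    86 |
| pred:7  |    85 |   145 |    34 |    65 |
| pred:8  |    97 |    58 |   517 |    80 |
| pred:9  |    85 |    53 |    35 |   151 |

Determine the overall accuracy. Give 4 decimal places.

0.5735

Accuracy = trace / total = (225+145+517+151=1038) / 1810 = 1038/1810 = 0.5735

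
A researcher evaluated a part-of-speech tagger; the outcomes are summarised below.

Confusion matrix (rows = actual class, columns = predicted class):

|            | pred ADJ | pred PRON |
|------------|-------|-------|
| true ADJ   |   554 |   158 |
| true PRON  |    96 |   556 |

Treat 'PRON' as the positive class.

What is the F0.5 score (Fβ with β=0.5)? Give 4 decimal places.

0.7925

Fβ = (1+β²)·TP / ((1+β²)·TP + β²·FN + FP), with β²=1/4
= 1.25·556 / (1.25·556 + 0.25·96 + 158) = 0.7925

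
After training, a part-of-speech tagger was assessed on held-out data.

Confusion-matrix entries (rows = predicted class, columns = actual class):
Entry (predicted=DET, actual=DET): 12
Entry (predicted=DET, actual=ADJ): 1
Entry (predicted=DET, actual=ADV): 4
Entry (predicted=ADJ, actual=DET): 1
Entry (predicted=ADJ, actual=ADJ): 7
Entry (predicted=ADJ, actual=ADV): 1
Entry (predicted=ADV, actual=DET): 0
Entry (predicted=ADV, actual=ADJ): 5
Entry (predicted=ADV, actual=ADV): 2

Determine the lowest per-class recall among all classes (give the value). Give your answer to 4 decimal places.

Per-class recall (TP/(TP+FN)):
  DET: TP=12, FN=1+0=1 → 12/13 = 0.92308
  ADJ: TP=7, FN=1+5=6 → 7/13 = 0.53846
  ADV: TP=2, FN=4+1=5 → 2/7 = 0.28571
Lowest is class 'ADV' with recall = 0.2857.

0.2857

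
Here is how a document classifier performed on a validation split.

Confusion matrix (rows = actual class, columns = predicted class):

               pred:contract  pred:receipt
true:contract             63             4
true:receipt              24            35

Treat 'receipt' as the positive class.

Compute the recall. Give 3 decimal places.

0.593

Recall = TP/(TP+FN) = 35/(35+24) = 35/59 = 0.593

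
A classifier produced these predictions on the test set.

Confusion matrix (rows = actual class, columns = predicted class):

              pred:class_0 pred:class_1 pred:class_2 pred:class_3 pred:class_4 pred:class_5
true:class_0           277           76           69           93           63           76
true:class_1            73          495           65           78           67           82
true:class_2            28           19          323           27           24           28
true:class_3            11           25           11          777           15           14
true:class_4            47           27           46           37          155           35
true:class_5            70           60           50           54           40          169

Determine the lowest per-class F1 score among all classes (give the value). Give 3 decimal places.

Per-class F1 score (2·TP/(2·TP+FP+FN)):
  class_0: TP=277, FP=73+28+11+47+70=229, FN=76+69+93+63+76=377 → 554/1160 = 0.4776
  class_1: TP=495, FP=76+19+25+27+60=207, FN=73+65+78+67+82=365 → 990/1562 = 0.6338
  class_2: TP=323, FP=69+65+11+46+50=241, FN=28+19+27+24+28=126 → 646/1013 = 0.6377
  class_3: TP=777, FP=93+78+27+37+54=289, FN=11+25+11+15+14=76 → 1554/1919 = 0.8098
  class_4: TP=155, FP=63+67+24+15+40=209, FN=47+27+46+37+35=192 → 310/711 = 0.4360
  class_5: TP=169, FP=76+82+28+14+35=235, FN=70+60+50+54+40=274 → 338/847 = 0.3991
Lowest is class 'class_5' with F1 score = 0.399.

0.399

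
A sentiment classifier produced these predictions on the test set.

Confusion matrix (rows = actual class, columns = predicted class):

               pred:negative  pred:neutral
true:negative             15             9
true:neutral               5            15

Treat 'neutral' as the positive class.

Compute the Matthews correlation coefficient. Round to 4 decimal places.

MCC = (TP·TN − FP·FN) / √((TP+FP)(TP+FN)(TN+FP)(TN+FN))
Numerator = 15·15 − 9·5 = 180
Denominator = √(24·20·24·20) = √230400 = 480.0000
MCC = 180 / 480.0000 = 0.3750

0.3750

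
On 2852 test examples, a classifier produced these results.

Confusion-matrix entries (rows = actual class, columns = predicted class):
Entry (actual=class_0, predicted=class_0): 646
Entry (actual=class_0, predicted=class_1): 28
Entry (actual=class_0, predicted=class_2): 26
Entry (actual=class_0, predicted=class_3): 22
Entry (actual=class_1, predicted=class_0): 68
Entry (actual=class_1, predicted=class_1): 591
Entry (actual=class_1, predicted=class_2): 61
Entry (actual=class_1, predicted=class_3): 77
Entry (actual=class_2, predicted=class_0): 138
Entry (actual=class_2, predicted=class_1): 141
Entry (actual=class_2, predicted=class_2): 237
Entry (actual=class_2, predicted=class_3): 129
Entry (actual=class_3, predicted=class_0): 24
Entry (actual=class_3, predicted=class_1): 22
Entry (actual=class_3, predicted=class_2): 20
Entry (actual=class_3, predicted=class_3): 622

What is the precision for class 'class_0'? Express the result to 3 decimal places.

0.737

precision = TP/(TP+FP).
class_0: TP=646, FP=68+138+24=230 → 646/876 = 0.7374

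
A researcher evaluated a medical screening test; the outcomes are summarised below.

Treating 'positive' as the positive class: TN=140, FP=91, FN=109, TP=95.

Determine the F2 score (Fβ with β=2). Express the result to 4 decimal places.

0.4741

Fβ = (1+β²)·TP / ((1+β²)·TP + β²·FN + FP), with β²=4
= 5·95 / (5·95 + 4·109 + 91) = 0.4741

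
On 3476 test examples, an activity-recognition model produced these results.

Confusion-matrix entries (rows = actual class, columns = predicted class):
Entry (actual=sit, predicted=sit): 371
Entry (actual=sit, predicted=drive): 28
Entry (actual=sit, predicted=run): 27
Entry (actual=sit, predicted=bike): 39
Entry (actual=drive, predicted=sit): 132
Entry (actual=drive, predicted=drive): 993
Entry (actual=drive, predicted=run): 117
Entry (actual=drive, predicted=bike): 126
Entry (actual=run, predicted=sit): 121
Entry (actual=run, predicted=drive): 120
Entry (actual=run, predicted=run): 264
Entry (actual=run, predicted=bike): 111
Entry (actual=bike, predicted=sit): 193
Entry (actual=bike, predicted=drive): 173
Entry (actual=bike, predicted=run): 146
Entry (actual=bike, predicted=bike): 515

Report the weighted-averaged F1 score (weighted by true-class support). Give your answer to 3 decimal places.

0.616

Per-class F1 score (2·TP/(2·TP+FP+FN)):
  sit: TP=371, FP=132+121+193=446, FN=28+27+39=94 → 742/1282 = 0.5788
  drive: TP=993, FP=28+120+173=321, FN=132+117+126=375 → 1986/2682 = 0.7405
  run: TP=264, FP=27+117+146=290, FN=121+120+111=352 → 528/1170 = 0.4513
  bike: TP=515, FP=39+126+111=276, FN=193+173+146=512 → 1030/1818 = 0.5666
Weighted-F1 score = Σ (supportᵢ/N)·F1 scoreᵢ with N=3476: (465/3476)·0.5788 + (1368/3476)·0.7405 + (616/3476)·0.4513 + (1027/3476)·0.5666 = 0.616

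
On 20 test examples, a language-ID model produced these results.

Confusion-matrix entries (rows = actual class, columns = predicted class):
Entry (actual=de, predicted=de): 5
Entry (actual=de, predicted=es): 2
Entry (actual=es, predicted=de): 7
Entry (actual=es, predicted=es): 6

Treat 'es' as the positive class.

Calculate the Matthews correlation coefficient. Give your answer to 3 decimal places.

0.171

MCC = (TP·TN − FP·FN) / √((TP+FP)(TP+FN)(TN+FP)(TN+FN))
Numerator = 6·5 − 2·7 = 16
Denominator = √(8·13·7·12) = √8736 = 93.4666
MCC = 16 / 93.4666 = 0.171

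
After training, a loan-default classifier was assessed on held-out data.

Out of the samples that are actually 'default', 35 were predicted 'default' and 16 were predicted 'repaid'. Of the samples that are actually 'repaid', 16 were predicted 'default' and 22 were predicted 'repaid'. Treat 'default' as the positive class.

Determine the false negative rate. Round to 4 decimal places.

FNR = FN/(FN+TP) = 16/(16+35) = 0.3137

0.3137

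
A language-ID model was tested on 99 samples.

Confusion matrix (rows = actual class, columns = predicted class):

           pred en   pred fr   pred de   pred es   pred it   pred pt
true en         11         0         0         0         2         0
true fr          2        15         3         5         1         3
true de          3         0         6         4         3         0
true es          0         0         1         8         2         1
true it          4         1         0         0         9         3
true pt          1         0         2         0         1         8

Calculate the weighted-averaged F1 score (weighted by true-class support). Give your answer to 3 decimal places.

0.577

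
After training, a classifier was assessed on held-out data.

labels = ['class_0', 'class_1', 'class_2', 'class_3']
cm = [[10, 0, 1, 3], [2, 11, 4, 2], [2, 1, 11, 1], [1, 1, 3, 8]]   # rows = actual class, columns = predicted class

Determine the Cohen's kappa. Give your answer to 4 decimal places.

0.5420

Observed agreement pₒ = trace/N = 40/61 = 0.65574
Expected agreement pₑ = Σ (rowᵢ·colᵢ)/N² = (14·15 + 19·13 + 15·19 + 13·14)/61² = 0.24832
κ = (pₒ − pₑ)/(1 − pₑ) = (0.65574 − 0.24832)/(1 − 0.24832) = 0.5420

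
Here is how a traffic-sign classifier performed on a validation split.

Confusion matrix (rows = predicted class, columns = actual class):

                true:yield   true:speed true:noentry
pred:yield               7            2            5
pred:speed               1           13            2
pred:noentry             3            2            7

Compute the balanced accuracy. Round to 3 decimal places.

Balanced accuracy = mean of per-class recall.
  yield: recall = 7/11 = 0.6364
  speed: recall = 13/17 = 0.7647
  noentry: recall = 7/14 = 0.5000
Mean = (0.6364 + 0.7647 + 0.5000) / 3 = 0.634

0.634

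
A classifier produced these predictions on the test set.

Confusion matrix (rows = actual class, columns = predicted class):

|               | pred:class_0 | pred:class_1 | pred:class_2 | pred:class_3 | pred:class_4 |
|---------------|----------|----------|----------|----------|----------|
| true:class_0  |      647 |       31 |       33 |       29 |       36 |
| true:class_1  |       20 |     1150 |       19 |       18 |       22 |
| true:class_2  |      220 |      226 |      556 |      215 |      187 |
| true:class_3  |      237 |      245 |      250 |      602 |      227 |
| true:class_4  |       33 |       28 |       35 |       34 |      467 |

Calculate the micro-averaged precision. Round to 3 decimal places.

0.615

Micro-averaging pools counts across classes: ΣTP=3422, ΣFP=2145, ΣFN=2145.
Micro-precision = TP/(TP+FP) on pooled counts = 0.615 (equals overall accuracy in single-label multiclass).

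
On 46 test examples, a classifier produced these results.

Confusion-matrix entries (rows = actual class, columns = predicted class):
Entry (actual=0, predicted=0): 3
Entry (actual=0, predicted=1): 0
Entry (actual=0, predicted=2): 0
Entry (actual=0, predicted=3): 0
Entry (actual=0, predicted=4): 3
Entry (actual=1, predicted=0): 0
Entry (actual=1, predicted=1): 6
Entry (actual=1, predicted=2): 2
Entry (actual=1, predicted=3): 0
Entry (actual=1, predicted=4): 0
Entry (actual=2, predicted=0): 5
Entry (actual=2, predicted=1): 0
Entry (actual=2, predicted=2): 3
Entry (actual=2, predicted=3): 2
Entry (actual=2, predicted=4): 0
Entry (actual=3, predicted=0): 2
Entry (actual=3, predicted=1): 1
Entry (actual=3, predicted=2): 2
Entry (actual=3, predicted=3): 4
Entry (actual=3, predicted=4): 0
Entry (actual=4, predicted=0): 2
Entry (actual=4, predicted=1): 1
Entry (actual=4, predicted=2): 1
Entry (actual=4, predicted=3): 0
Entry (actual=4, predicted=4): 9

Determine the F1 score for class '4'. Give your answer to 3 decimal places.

One-vs-rest for '4': TP = diagonal; FP = other classes predicted '4'; FN = '4' predicted as other.
F1 score = 2·TP/(2·TP+FP+FN).
4: TP=9, FP=3+0+0+0=3, FN=2+1+1+0=4 → 18/25 = 0.7200

0.720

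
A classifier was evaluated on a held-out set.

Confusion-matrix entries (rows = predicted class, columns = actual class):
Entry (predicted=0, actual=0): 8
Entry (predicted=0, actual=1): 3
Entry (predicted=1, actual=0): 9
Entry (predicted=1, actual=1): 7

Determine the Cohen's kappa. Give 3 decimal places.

Observed agreement pₒ = trace/N = 15/27 = 0.5556
Expected agreement pₑ = Σ (rowᵢ·colᵢ)/N² = (17·11 + 10·16)/27² = 0.4760
κ = (pₒ − pₑ)/(1 − pₑ) = (0.5556 − 0.4760)/(1 − 0.4760) = 0.152

0.152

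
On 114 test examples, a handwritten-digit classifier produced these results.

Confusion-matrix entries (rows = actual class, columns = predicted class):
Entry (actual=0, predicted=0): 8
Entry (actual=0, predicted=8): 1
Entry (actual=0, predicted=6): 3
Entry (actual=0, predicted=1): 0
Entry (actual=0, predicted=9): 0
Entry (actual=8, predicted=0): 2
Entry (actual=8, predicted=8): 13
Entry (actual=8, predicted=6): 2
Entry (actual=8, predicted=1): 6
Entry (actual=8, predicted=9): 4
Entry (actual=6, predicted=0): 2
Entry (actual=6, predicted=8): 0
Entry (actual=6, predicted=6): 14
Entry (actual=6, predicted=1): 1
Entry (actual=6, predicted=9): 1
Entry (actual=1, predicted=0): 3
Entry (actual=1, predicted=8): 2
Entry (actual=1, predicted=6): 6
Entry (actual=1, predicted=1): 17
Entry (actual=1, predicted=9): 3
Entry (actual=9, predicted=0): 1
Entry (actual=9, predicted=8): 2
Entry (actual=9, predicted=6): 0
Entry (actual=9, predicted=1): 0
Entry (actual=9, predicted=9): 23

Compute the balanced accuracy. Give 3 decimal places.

Balanced accuracy = mean of per-class recall.
  0: recall = 8/12 = 0.6667
  8: recall = 13/27 = 0.4815
  6: recall = 14/18 = 0.7778
  1: recall = 17/31 = 0.5484
  9: recall = 23/26 = 0.8846
Mean = (0.6667 + 0.4815 + 0.7778 + 0.5484 + 0.8846) / 5 = 0.672

0.672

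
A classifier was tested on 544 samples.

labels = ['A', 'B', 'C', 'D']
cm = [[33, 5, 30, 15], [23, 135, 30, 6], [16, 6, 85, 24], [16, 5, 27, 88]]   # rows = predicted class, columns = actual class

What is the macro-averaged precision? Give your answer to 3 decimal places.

Per-class precision (TP/(TP+FP)):
  A: TP=33, FP=5+30+15=50 → 33/83 = 0.3976
  B: TP=135, FP=23+30+6=59 → 135/194 = 0.6959
  C: TP=85, FP=16+6+24=46 → 85/131 = 0.6489
  D: TP=88, FP=16+5+27=48 → 88/136 = 0.6471
Macro-precision = mean = (0.3976 + 0.6959 + 0.6489 + 0.6471) / 4 = 0.597

0.597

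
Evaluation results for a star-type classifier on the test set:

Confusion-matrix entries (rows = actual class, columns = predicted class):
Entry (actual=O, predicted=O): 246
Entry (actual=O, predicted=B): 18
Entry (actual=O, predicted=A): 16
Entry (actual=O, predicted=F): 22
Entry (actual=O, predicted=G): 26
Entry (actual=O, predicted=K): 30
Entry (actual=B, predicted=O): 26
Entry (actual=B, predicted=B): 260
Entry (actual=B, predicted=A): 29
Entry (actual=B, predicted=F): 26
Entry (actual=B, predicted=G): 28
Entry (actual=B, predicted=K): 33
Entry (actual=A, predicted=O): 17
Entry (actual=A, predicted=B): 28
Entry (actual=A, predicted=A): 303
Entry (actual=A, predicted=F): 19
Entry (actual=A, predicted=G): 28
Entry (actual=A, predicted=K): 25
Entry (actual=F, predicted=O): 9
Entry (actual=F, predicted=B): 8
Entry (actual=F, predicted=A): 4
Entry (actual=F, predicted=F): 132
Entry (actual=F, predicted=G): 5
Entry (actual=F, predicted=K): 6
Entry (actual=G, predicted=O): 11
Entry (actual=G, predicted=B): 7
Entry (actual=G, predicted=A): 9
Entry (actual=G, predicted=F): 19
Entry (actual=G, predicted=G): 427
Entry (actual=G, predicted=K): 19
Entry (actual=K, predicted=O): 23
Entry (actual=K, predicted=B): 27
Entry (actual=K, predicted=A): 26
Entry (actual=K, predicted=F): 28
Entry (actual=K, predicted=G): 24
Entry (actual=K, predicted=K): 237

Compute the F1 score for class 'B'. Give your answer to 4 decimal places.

Treat 'B' as positive and all other classes as negative.
F1 score = 2·TP/(2·TP+FP+FN).
B: TP=260, FP=18+28+8+7+27=88, FN=26+29+26+28+33=142 → 520/750 = 0.69333

0.6933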